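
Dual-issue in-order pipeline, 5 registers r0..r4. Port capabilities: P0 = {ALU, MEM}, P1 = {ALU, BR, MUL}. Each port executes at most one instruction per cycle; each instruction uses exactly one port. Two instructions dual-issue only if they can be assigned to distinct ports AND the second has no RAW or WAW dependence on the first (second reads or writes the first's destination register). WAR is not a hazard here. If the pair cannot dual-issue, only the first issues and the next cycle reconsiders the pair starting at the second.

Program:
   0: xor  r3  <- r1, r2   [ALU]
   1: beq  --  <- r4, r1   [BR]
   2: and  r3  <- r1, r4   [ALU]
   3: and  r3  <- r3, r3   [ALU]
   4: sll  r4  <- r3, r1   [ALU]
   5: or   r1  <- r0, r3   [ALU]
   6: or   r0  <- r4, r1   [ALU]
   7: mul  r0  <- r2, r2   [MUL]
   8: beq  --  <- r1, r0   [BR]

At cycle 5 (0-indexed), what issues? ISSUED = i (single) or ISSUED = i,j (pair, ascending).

c0: i0&i1 xor beq  pair
c1: i2 and  RAW+WAW r3
c2: i3 and  RAW r3
c3: i4&i5 sll or  pair
c4: i6 or  WAW r0
c5: i7 mul  no-port MUL/BR
c6: i8 beq  tail

ISSUED = 7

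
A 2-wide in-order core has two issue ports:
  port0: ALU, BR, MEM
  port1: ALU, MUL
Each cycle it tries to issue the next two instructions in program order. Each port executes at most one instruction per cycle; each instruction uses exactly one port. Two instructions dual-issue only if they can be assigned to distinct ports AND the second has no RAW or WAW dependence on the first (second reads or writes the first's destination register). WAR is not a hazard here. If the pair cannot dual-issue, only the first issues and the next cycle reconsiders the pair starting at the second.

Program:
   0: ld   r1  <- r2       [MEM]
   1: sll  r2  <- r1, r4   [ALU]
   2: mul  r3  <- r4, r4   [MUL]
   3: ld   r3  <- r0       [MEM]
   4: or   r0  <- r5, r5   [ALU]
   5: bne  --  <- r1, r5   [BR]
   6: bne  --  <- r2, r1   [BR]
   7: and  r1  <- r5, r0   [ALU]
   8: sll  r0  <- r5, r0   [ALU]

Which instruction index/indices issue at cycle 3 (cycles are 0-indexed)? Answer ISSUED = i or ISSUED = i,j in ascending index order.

[0] i0  ld.MEM  -- RAW r1
[1] i1/i2  sll.ALU;mul.MUL  -- pair
[2] i3/i4  ld.MEM;or.ALU  -- pair
[3] i5  bne.BR  -- no-port BR/BR
[4] i6/i7  bne.BR;and.ALU  -- pair
[5] i8  sll.ALU  -- tail

ISSUED = 5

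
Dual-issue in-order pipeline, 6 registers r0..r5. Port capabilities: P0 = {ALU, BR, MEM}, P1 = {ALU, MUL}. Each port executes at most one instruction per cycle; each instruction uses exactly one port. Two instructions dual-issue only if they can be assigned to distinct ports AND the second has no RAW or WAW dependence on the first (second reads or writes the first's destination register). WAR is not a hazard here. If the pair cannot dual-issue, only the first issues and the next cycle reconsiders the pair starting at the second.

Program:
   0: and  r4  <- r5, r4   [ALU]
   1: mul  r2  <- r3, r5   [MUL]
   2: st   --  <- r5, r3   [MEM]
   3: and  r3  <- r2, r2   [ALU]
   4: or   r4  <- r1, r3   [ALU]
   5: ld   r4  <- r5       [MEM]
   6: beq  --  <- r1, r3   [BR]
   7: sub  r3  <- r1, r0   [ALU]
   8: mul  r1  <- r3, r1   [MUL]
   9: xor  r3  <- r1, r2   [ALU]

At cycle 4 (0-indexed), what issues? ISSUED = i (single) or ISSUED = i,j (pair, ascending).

ISSUED = 6,7

  cy0 -> i0,i1 (and.ALU+mul.MUL) 2-wide
  cy1 -> i2,i3 (st.MEM+and.ALU) 2-wide
  cy2 -> i4 (or.ALU) WAW r4
  cy3 -> i5 (ld.MEM) no-port MEM/BR
  cy4 -> i6,i7 (beq.BR+sub.ALU) 2-wide
  cy5 -> i8 (mul.MUL) RAW r1
  cy6 -> i9 (xor.ALU) tail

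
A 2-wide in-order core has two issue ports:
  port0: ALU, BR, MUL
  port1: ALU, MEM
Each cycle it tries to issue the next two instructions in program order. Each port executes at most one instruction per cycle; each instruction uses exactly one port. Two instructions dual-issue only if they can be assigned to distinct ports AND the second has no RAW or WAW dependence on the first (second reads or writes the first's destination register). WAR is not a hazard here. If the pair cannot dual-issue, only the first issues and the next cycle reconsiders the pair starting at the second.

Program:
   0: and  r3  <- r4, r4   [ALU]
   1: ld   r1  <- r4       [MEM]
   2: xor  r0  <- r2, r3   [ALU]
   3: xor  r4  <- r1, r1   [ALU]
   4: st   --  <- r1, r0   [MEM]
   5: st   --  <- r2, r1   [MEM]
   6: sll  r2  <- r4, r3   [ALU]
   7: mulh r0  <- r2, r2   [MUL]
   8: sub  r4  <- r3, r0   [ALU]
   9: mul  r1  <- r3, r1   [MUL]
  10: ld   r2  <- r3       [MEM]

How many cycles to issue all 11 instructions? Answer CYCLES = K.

#0 head=0: and.ALU+ld.MEM i0+i1 pair
#1 head=2: xor.ALU+xor.ALU i2+i3 pair
#2 head=4: st.MEM i4 no-port MEM/MEM
#3 head=5: st.MEM+sll.ALU i5+i6 pair
#4 head=7: mulh.MUL i7 RAW r0
#5 head=8: sub.ALU+mul.MUL i8+i9 pair
#6 head=10: ld.MEM i10 tail

CYCLES = 7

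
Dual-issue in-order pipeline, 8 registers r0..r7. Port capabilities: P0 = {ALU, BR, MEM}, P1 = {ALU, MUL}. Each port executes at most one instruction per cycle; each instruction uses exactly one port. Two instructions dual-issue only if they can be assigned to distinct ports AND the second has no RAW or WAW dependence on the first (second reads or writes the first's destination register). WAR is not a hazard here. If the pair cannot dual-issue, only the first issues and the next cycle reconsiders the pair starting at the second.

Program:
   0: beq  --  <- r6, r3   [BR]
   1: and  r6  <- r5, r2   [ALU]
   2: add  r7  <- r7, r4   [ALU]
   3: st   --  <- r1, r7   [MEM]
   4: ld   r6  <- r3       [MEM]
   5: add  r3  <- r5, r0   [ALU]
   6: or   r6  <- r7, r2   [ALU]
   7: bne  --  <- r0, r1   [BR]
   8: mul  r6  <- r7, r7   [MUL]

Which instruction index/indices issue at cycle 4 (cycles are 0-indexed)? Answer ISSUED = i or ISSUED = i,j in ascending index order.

ISSUED = 6,7

[0] i0,i1  beq.BR;and.ALU  -- dual
[1] i2  add.ALU  -- RAW r7
[2] i3  st.MEM  -- no-port MEM/MEM
[3] i4,i5  ld.MEM;add.ALU  -- dual
[4] i6,i7  or.ALU;bne.BR  -- dual
[5] i8  mul.MUL  -- tail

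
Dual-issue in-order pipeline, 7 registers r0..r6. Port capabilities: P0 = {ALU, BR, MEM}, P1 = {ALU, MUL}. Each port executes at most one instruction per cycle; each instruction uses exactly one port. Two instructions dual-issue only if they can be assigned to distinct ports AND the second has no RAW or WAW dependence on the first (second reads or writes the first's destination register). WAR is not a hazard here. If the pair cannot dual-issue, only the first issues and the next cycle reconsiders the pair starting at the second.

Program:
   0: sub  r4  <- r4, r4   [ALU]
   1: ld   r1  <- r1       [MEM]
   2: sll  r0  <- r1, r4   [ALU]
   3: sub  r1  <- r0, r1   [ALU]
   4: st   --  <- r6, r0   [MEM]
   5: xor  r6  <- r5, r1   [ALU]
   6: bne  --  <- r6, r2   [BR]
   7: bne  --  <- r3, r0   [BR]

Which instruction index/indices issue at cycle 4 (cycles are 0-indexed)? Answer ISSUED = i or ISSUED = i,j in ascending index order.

ISSUED = 6

#0 head=0: sub+ld i0&i1 2-wide
#1 head=2: sll i2 RAW r0
#2 head=3: sub+st i3&i4 2-wide
#3 head=5: xor i5 RAW r6
#4 head=6: bne i6 no-port BR/BR
#5 head=7: bne i7 tail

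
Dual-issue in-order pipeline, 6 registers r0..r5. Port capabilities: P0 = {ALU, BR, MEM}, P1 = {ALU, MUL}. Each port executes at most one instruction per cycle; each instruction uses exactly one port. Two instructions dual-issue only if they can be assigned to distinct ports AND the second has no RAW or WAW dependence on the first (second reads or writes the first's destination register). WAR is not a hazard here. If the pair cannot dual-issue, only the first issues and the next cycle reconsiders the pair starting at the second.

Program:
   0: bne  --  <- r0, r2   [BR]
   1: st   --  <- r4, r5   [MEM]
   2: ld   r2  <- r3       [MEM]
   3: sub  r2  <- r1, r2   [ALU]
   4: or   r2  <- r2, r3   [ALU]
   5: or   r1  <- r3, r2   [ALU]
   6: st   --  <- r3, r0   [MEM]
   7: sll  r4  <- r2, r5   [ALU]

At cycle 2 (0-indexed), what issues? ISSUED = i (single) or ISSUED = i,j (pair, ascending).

#0 head=0: bne.BR i0 no-port BR/MEM
#1 head=1: st.MEM i1 no-port MEM/MEM
#2 head=2: ld.MEM i2 RAW+WAW r2
#3 head=3: sub.ALU i3 RAW+WAW r2
#4 head=4: or.ALU i4 RAW r2
#5 head=5: or.ALU/st.MEM i5/i6 pair
#6 head=7: sll.ALU i7 tail

ISSUED = 2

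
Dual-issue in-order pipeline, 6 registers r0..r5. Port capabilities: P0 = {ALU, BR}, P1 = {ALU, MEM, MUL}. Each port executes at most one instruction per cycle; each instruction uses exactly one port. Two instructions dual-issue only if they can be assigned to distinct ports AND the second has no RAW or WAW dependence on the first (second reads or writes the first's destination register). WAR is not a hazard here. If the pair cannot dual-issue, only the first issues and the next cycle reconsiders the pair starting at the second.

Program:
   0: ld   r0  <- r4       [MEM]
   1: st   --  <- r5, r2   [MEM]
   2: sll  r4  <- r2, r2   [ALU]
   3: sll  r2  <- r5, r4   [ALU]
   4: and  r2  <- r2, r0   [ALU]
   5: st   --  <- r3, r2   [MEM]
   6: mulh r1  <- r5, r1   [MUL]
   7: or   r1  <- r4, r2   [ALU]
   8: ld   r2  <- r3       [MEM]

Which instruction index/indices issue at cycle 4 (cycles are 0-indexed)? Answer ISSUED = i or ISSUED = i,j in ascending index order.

ISSUED = 5

[0] i0  ld  -- no-port MEM/MEM
[1] i1+i2  st/sll  -- 2-wide
[2] i3  sll  -- RAW+WAW r2
[3] i4  and  -- RAW r2
[4] i5  st  -- no-port MEM/MUL
[5] i6  mulh  -- WAW r1
[6] i7+i8  or/ld  -- 2-wide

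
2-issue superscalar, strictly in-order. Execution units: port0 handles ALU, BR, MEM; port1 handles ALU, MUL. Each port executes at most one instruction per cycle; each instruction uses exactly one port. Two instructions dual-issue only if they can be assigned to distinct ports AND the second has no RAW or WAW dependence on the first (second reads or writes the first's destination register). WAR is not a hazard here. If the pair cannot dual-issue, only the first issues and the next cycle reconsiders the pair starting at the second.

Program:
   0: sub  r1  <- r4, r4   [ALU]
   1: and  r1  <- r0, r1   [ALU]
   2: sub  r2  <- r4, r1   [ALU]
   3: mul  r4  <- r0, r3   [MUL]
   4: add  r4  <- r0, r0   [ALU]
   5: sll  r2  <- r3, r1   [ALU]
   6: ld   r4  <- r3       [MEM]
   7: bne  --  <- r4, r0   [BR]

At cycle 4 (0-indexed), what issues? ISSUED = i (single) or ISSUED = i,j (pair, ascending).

ISSUED = 6

t=0 i0:sub.ALU ; RAW+WAW r1
t=1 i1:and.ALU ; RAW r1
t=2 i2,i3:sub.ALU;mul.MUL ; pair
t=3 i4,i5:add.ALU;sll.ALU ; pair
t=4 i6:ld.MEM ; no-port MEM/BR
t=5 i7:bne.BR ; tail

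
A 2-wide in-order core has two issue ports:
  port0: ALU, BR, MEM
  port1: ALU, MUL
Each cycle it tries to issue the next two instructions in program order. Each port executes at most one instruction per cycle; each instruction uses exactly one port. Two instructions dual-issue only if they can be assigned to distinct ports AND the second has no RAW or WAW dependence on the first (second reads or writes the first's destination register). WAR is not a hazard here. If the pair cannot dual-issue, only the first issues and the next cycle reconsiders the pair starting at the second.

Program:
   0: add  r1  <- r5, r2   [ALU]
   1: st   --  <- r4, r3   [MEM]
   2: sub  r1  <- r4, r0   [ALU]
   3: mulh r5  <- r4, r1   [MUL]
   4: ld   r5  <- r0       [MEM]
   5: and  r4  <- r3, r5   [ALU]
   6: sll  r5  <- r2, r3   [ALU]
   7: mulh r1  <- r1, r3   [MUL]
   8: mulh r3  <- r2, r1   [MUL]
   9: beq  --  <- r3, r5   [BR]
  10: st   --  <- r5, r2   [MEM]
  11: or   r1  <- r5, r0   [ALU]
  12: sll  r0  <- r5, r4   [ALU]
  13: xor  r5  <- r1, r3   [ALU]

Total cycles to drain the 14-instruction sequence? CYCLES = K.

CYCLES = 10

c0: i0&i1 add st  dual
c1: i2 sub  RAW r1
c2: i3 mulh  WAW r5
c3: i4 ld  RAW r5
c4: i5&i6 and sll  dual
c5: i7 mulh  no-port MUL/MUL
c6: i8 mulh  RAW r3
c7: i9 beq  no-port BR/MEM
c8: i10&i11 st or  dual
c9: i12&i13 sll xor  dual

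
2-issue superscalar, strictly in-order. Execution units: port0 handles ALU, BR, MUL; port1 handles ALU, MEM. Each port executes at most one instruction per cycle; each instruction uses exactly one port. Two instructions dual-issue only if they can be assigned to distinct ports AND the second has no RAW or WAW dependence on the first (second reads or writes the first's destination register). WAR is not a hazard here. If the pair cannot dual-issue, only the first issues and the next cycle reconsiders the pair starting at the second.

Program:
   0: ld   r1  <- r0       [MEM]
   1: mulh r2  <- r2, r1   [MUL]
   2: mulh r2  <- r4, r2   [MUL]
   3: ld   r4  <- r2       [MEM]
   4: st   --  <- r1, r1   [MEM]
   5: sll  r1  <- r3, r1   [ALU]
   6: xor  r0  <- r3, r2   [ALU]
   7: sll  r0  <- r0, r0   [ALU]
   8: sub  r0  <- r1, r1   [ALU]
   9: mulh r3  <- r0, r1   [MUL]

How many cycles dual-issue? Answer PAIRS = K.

c0: i0 ld.MEM  RAW r1
c1: i1 mulh.MUL  no-port MUL/MUL
c2: i2 mulh.MUL  RAW r2
c3: i3 ld.MEM  no-port MEM/MEM
c4: i4&i5 st.MEM;sll.ALU  dual
c5: i6 xor.ALU  RAW+WAW r0
c6: i7 sll.ALU  WAW r0
c7: i8 sub.ALU  RAW r0
c8: i9 mulh.MUL  tail

PAIRS = 1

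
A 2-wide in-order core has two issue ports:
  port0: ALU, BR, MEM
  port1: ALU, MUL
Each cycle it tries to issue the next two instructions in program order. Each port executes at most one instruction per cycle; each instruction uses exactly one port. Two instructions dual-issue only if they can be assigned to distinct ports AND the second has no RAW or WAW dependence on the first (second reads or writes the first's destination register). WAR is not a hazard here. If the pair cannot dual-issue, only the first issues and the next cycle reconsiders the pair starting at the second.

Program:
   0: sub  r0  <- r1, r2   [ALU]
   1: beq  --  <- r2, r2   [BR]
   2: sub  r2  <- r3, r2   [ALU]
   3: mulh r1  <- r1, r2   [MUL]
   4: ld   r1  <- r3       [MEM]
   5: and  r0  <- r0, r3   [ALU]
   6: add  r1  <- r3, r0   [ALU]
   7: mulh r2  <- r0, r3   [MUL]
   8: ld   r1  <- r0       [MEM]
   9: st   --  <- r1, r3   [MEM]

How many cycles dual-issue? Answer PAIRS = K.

PAIRS = 3

c0: i0,i1 sub+beq  pair
c1: i2 sub  RAW r2
c2: i3 mulh  WAW r1
c3: i4,i5 ld+and  pair
c4: i6,i7 add+mulh  pair
c5: i8 ld  no-port MEM/MEM
c6: i9 st  tail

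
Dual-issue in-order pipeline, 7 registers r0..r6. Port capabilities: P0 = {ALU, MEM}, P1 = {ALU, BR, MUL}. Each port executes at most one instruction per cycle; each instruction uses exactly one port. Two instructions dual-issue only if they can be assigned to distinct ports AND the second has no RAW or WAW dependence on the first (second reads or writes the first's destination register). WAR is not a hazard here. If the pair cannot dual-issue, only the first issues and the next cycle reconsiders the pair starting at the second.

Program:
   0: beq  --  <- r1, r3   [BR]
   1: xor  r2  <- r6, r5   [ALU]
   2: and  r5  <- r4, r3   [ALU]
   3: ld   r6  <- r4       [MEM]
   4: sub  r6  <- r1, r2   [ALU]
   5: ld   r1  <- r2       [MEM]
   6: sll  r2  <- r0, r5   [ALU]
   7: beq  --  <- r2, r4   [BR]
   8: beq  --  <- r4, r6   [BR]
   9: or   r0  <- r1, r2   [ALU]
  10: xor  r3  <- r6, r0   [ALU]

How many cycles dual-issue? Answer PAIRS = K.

PAIRS = 4

  cy0 -> i0,i1 (beq.BR+xor.ALU) 2-wide
  cy1 -> i2,i3 (and.ALU+ld.MEM) 2-wide
  cy2 -> i4,i5 (sub.ALU+ld.MEM) 2-wide
  cy3 -> i6 (sll.ALU) RAW r2
  cy4 -> i7 (beq.BR) no-port BR/BR
  cy5 -> i8,i9 (beq.BR+or.ALU) 2-wide
  cy6 -> i10 (xor.ALU) tail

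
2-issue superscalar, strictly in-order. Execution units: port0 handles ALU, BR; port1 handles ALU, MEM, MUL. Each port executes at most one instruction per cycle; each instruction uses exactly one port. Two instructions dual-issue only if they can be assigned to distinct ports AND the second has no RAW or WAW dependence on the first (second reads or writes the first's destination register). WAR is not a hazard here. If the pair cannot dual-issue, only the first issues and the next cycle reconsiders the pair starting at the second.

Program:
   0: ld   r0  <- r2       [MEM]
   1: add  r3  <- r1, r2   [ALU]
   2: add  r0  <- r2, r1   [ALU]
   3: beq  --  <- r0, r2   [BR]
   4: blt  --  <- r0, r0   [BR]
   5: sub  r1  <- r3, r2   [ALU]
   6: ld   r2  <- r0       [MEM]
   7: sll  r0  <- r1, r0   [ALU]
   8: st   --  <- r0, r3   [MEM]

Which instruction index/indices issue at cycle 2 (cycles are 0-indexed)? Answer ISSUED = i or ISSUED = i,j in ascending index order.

ISSUED = 3

[0] i0+i1  ld.MEM;add.ALU  -- pair
[1] i2  add.ALU  -- RAW r0
[2] i3  beq.BR  -- no-port BR/BR
[3] i4+i5  blt.BR;sub.ALU  -- pair
[4] i6+i7  ld.MEM;sll.ALU  -- pair
[5] i8  st.MEM  -- tail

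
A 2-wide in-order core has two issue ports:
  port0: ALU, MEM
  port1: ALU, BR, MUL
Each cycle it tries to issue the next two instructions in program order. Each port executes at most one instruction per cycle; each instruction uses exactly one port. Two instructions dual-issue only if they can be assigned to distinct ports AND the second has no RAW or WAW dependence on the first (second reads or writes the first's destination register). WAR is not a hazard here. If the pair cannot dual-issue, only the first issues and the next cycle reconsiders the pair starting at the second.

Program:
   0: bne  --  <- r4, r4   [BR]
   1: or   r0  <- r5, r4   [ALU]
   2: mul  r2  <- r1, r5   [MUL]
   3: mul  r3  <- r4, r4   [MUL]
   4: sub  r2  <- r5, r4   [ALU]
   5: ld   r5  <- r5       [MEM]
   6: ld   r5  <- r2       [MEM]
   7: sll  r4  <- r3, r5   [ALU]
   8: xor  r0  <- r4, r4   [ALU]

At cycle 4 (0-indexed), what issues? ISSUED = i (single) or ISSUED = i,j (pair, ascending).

#0 head=0: bne.BR;or.ALU i0,i1 pair
#1 head=2: mul.MUL i2 no-port MUL/MUL
#2 head=3: mul.MUL;sub.ALU i3,i4 pair
#3 head=5: ld.MEM i5 no-port MEM/MEM
#4 head=6: ld.MEM i6 RAW r5
#5 head=7: sll.ALU i7 RAW r4
#6 head=8: xor.ALU i8 tail

ISSUED = 6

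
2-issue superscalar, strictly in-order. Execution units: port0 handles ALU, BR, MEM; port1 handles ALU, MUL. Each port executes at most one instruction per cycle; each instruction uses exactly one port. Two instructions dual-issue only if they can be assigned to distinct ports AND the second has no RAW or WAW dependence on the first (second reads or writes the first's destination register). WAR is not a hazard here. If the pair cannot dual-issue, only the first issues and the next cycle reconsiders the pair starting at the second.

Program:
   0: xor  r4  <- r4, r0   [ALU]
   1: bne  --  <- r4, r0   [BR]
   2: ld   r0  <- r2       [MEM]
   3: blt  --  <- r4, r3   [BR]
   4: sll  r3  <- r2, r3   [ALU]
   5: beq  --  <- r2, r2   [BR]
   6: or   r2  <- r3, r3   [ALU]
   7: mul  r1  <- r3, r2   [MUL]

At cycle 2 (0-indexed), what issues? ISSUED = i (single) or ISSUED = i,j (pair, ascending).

ISSUED = 2

  cy0 -> i0 (xor) RAW r4
  cy1 -> i1 (bne) no-port BR/MEM
  cy2 -> i2 (ld) no-port MEM/BR
  cy3 -> i3/i4 (blt sll) pair
  cy4 -> i5/i6 (beq or) pair
  cy5 -> i7 (mul) tail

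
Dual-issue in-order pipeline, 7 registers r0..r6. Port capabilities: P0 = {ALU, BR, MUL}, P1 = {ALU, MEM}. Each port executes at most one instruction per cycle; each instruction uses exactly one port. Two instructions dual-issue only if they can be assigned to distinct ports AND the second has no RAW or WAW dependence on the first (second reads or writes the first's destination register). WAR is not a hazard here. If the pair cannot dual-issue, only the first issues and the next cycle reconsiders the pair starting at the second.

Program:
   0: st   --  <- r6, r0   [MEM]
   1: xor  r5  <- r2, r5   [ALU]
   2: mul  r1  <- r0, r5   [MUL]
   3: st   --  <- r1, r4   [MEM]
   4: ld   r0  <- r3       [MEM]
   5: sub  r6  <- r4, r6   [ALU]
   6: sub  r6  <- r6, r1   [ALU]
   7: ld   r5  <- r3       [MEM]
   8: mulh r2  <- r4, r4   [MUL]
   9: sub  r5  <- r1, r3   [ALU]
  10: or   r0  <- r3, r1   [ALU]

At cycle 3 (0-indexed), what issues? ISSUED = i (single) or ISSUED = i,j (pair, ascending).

t=0 i0&i1:st.MEM+xor.ALU ; 2-wide
t=1 i2:mul.MUL ; RAW r1
t=2 i3:st.MEM ; no-port MEM/MEM
t=3 i4&i5:ld.MEM+sub.ALU ; 2-wide
t=4 i6&i7:sub.ALU+ld.MEM ; 2-wide
t=5 i8&i9:mulh.MUL+sub.ALU ; 2-wide
t=6 i10:or.ALU ; tail

ISSUED = 4,5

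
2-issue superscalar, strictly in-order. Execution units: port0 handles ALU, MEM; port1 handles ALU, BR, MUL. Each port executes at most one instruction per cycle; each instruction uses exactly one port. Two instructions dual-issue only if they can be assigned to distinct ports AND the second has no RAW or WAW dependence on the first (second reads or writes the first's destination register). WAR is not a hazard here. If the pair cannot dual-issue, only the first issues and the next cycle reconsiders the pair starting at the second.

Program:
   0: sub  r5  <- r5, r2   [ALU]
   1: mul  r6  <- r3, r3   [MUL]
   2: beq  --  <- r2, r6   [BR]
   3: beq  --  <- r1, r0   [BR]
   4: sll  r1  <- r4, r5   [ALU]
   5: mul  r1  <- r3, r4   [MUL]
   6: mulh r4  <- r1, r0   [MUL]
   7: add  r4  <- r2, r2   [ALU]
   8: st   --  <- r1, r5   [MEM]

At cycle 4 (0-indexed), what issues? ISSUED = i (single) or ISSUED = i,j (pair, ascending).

t=0 i0,i1:sub/mul ; dual
t=1 i2:beq ; no-port BR/BR
t=2 i3,i4:beq/sll ; dual
t=3 i5:mul ; no-port MUL/MUL
t=4 i6:mulh ; WAW r4
t=5 i7,i8:add/st ; dual

ISSUED = 6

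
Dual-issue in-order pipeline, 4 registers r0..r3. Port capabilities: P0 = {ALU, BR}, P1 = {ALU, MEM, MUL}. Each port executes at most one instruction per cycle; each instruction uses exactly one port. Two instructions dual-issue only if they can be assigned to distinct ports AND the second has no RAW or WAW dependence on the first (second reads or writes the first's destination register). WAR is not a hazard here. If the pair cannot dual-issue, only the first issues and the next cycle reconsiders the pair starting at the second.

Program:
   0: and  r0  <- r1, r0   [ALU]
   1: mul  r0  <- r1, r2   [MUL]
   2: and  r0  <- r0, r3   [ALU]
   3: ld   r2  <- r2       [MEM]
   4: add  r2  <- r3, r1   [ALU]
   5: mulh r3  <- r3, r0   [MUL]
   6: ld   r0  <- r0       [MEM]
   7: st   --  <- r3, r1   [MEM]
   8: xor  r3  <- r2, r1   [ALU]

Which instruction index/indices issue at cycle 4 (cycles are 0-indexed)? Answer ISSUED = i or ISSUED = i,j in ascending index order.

#0 head=0: and.ALU i0 WAW r0
#1 head=1: mul.MUL i1 RAW+WAW r0
#2 head=2: and.ALU+ld.MEM i2/i3 dual
#3 head=4: add.ALU+mulh.MUL i4/i5 dual
#4 head=6: ld.MEM i6 no-port MEM/MEM
#5 head=7: st.MEM+xor.ALU i7/i8 dual

ISSUED = 6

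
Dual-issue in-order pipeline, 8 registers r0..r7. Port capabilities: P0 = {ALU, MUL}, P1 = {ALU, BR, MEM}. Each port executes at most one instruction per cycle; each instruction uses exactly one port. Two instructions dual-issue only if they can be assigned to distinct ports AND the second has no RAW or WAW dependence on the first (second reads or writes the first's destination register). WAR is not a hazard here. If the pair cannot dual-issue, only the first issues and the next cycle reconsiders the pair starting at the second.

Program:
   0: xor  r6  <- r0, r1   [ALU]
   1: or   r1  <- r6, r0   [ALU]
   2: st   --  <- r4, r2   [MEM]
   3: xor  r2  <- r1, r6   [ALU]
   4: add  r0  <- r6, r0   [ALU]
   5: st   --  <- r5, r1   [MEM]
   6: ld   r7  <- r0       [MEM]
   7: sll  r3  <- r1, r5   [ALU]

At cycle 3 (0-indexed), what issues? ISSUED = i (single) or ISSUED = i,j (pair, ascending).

ISSUED = 5

c0: i0 xor  RAW r6
c1: i1&i2 or st  dual
c2: i3&i4 xor add  dual
c3: i5 st  no-port MEM/MEM
c4: i6&i7 ld sll  dual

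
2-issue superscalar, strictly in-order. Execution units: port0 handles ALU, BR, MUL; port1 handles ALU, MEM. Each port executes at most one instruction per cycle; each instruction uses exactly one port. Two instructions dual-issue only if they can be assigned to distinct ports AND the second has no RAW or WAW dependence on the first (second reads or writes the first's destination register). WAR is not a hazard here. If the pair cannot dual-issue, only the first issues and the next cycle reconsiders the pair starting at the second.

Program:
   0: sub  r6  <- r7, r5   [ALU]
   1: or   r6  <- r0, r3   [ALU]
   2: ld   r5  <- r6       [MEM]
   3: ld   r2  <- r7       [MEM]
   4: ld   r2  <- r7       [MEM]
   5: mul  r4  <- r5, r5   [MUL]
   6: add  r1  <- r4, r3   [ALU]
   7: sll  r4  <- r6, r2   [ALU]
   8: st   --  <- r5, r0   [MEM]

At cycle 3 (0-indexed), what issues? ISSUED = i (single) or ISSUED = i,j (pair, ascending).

ISSUED = 3

0. sub.ALU @i0  | WAW r6
1. or.ALU @i1  | RAW r6
2. ld.MEM @i2  | no-port MEM/MEM
3. ld.MEM @i3  | no-port MEM/MEM
4. ld.MEM;mul.MUL @i4+i5  | pair
5. add.ALU;sll.ALU @i6+i7  | pair
6. st.MEM @i8  | tail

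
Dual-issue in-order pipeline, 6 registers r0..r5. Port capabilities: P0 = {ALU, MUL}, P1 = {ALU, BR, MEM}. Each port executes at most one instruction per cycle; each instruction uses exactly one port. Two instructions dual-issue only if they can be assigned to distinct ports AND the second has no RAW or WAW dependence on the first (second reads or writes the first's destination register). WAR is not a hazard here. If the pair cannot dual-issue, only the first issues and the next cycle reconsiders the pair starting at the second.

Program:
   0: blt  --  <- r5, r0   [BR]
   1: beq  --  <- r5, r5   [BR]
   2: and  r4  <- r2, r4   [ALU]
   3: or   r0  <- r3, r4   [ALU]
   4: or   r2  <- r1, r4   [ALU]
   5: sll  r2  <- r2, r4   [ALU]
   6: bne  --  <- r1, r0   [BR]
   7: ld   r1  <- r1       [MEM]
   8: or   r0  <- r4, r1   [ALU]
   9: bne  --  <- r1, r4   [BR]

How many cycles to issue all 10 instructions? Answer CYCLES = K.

CYCLES = 6

0. blt @i0  | no-port BR/BR
1. beq and @i1+i2  | dual
2. or or @i3+i4  | dual
3. sll bne @i5+i6  | dual
4. ld @i7  | RAW r1
5. or bne @i8+i9  | dual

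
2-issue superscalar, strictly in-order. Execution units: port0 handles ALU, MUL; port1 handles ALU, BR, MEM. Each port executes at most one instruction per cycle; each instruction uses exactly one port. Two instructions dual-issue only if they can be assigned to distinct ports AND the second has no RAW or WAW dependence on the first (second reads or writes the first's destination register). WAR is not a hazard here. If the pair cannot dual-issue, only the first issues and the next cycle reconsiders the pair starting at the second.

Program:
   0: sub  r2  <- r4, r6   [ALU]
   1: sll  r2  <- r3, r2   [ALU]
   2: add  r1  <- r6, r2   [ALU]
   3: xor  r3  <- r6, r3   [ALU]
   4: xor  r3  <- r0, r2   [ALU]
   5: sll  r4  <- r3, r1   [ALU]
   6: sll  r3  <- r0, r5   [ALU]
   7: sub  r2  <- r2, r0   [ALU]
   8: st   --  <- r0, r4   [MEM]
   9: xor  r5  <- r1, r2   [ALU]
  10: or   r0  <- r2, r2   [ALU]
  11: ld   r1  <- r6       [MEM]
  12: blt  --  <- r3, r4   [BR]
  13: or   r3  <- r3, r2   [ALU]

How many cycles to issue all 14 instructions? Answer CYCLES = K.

CYCLES = 9

[0] i0  sub  -- RAW+WAW r2
[1] i1  sll  -- RAW r2
[2] i2+i3  add+xor  -- 2-wide
[3] i4  xor  -- RAW r3
[4] i5+i6  sll+sll  -- 2-wide
[5] i7+i8  sub+st  -- 2-wide
[6] i9+i10  xor+or  -- 2-wide
[7] i11  ld  -- no-port MEM/BR
[8] i12+i13  blt+or  -- 2-wide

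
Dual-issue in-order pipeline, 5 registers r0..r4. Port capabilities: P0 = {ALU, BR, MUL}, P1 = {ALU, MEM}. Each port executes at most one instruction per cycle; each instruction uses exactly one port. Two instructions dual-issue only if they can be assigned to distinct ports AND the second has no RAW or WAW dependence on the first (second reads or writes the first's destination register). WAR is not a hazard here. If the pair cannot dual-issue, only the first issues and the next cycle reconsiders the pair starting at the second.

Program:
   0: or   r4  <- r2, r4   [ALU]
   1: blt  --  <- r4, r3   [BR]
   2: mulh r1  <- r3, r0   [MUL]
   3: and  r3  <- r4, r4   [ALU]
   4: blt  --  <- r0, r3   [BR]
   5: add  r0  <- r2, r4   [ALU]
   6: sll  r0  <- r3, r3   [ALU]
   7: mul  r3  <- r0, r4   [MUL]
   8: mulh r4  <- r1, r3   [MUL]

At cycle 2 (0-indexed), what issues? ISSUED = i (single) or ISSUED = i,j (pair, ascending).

  cy0 -> i0 (or) RAW r4
  cy1 -> i1 (blt) no-port BR/MUL
  cy2 -> i2&i3 (mulh+and) dual
  cy3 -> i4&i5 (blt+add) dual
  cy4 -> i6 (sll) RAW r0
  cy5 -> i7 (mul) no-port MUL/MUL
  cy6 -> i8 (mulh) tail

ISSUED = 2,3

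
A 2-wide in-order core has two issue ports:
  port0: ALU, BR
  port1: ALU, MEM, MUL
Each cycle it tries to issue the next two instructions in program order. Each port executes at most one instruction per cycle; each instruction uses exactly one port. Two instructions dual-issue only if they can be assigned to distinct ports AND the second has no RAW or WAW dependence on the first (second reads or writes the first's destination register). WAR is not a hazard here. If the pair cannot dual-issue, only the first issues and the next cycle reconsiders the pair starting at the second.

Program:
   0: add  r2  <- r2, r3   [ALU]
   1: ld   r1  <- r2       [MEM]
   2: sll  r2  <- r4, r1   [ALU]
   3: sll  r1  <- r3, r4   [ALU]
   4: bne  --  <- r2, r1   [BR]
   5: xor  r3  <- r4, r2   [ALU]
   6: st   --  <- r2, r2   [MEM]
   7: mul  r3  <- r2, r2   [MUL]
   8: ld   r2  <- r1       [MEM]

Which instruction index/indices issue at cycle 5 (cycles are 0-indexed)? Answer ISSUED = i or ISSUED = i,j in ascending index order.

ISSUED = 7

[0] i0  add  -- RAW r2
[1] i1  ld  -- RAW r1
[2] i2/i3  sll;sll  -- dual
[3] i4/i5  bne;xor  -- dual
[4] i6  st  -- no-port MEM/MUL
[5] i7  mul  -- no-port MUL/MEM
[6] i8  ld  -- tail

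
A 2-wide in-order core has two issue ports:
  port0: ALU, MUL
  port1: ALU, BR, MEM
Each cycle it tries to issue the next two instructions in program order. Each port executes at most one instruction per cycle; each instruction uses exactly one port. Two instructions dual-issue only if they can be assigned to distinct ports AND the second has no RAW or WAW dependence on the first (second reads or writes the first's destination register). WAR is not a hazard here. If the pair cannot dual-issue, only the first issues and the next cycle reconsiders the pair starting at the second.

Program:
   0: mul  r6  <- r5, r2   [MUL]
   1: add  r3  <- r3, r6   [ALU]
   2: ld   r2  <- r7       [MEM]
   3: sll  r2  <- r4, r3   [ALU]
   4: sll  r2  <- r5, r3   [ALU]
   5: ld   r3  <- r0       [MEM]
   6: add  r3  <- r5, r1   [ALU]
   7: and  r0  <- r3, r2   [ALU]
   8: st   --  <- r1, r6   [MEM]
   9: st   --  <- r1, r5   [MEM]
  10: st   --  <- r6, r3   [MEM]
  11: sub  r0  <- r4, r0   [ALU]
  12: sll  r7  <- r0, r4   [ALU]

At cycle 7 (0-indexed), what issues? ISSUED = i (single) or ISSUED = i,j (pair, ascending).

[0] i0  mul  -- RAW r6
[1] i1/i2  add+ld  -- dual
[2] i3  sll  -- WAW r2
[3] i4/i5  sll+ld  -- dual
[4] i6  add  -- RAW r3
[5] i7/i8  and+st  -- dual
[6] i9  st  -- no-port MEM/MEM
[7] i10/i11  st+sub  -- dual
[8] i12  sll  -- tail

ISSUED = 10,11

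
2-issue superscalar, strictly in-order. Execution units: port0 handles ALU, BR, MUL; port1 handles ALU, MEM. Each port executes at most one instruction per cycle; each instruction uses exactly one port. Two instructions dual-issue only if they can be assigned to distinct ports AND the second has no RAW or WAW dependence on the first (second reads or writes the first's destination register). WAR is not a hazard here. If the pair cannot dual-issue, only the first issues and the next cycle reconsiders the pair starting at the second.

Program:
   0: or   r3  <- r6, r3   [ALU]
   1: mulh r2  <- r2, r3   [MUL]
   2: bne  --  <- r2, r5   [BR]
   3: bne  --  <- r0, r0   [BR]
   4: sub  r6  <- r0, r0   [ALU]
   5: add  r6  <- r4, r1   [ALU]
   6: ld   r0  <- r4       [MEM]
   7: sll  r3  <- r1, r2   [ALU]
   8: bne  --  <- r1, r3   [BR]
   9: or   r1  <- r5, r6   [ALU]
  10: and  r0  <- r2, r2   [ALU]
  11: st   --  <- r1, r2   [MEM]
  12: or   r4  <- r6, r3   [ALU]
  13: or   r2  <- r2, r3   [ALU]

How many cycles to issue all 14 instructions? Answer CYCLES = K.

CYCLES = 9

c0: i0 or  RAW r3
c1: i1 mulh  no-port MUL/BR
c2: i2 bne  no-port BR/BR
c3: i3&i4 bne sub  pair
c4: i5&i6 add ld  pair
c5: i7 sll  RAW r3
c6: i8&i9 bne or  pair
c7: i10&i11 and st  pair
c8: i12&i13 or or  pair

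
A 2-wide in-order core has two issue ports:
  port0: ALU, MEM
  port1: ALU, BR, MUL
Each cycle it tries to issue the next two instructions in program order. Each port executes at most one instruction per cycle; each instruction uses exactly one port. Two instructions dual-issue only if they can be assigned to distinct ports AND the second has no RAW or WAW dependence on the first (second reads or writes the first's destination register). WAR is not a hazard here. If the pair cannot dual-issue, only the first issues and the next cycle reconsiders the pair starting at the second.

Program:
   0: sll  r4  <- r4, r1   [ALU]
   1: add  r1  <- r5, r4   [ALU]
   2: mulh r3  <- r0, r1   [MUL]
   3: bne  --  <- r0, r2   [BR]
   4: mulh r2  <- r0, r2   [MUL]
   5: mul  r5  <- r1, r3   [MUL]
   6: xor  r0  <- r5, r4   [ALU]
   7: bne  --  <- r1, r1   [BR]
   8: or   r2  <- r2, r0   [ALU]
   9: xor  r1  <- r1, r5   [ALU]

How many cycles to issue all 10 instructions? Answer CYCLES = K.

  cy0 -> i0 (sll) RAW r4
  cy1 -> i1 (add) RAW r1
  cy2 -> i2 (mulh) no-port MUL/BR
  cy3 -> i3 (bne) no-port BR/MUL
  cy4 -> i4 (mulh) no-port MUL/MUL
  cy5 -> i5 (mul) RAW r5
  cy6 -> i6/i7 (xor;bne) 2-wide
  cy7 -> i8/i9 (or;xor) 2-wide

CYCLES = 8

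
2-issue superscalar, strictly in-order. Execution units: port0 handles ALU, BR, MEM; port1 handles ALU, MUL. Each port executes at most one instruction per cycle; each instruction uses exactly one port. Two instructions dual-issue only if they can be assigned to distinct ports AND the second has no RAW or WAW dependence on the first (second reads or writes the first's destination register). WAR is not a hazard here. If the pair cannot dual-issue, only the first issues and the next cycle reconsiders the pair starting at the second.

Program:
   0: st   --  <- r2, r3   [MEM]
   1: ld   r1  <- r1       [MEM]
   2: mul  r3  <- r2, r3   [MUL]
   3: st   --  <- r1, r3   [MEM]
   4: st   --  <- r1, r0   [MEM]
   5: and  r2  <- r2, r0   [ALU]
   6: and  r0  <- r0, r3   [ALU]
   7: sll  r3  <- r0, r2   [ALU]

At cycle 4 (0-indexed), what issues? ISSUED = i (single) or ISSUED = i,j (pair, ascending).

  cy0 -> i0 (st.MEM) no-port MEM/MEM
  cy1 -> i1&i2 (ld.MEM mul.MUL) dual
  cy2 -> i3 (st.MEM) no-port MEM/MEM
  cy3 -> i4&i5 (st.MEM and.ALU) dual
  cy4 -> i6 (and.ALU) RAW r0
  cy5 -> i7 (sll.ALU) tail

ISSUED = 6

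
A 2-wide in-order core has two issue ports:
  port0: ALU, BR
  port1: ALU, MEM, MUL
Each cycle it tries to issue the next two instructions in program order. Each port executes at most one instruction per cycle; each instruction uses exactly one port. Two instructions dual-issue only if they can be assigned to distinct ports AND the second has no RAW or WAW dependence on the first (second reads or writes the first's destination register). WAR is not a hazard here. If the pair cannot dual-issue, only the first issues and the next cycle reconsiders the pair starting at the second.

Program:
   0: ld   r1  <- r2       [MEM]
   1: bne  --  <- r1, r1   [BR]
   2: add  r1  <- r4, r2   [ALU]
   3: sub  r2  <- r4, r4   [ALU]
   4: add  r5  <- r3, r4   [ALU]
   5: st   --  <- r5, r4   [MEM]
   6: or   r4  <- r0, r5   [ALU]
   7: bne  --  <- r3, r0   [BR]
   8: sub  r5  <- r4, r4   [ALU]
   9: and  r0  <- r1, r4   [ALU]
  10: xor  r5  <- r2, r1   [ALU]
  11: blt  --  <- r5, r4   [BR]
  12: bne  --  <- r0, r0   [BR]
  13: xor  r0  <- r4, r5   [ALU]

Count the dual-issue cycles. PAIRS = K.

PAIRS = 6

t=0 i0:ld.MEM ; RAW r1
t=1 i1&i2:bne.BR+add.ALU ; 2-wide
t=2 i3&i4:sub.ALU+add.ALU ; 2-wide
t=3 i5&i6:st.MEM+or.ALU ; 2-wide
t=4 i7&i8:bne.BR+sub.ALU ; 2-wide
t=5 i9&i10:and.ALU+xor.ALU ; 2-wide
t=6 i11:blt.BR ; no-port BR/BR
t=7 i12&i13:bne.BR+xor.ALU ; 2-wide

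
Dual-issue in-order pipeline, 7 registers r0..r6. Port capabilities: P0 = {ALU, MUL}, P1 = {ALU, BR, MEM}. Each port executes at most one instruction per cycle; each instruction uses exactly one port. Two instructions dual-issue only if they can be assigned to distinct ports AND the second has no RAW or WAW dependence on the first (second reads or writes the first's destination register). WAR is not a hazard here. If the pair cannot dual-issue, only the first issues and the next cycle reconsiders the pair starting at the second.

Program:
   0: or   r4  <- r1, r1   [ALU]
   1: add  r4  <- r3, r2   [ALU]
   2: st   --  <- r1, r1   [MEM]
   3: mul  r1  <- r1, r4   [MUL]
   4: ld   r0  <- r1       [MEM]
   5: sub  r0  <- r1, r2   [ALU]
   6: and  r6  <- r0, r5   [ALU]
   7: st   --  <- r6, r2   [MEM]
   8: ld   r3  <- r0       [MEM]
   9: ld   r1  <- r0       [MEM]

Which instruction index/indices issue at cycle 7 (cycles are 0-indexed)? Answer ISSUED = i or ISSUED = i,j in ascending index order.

ISSUED = 8

  cy0 -> i0 (or) WAW r4
  cy1 -> i1/i2 (add+st) 2-wide
  cy2 -> i3 (mul) RAW r1
  cy3 -> i4 (ld) WAW r0
  cy4 -> i5 (sub) RAW r0
  cy5 -> i6 (and) RAW r6
  cy6 -> i7 (st) no-port MEM/MEM
  cy7 -> i8 (ld) no-port MEM/MEM
  cy8 -> i9 (ld) tail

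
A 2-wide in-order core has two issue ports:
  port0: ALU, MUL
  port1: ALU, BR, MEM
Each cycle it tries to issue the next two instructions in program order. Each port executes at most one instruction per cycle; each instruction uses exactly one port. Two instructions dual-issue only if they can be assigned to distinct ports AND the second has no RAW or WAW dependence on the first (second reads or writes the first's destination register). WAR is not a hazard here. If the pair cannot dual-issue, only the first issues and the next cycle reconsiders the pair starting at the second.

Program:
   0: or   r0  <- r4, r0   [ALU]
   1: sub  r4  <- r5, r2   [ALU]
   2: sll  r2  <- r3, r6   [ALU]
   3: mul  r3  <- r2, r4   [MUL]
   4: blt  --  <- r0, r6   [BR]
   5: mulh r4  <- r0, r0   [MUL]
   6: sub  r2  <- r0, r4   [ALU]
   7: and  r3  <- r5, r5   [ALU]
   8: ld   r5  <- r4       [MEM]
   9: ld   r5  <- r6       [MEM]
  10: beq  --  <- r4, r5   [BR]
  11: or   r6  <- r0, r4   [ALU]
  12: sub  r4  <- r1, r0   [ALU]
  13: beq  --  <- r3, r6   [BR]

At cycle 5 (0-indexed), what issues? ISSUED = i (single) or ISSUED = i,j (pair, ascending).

  cy0 -> i0+i1 (or sub) 2-wide
  cy1 -> i2 (sll) RAW r2
  cy2 -> i3+i4 (mul blt) 2-wide
  cy3 -> i5 (mulh) RAW r4
  cy4 -> i6+i7 (sub and) 2-wide
  cy5 -> i8 (ld) no-port MEM/MEM
  cy6 -> i9 (ld) no-port MEM/BR
  cy7 -> i10+i11 (beq or) 2-wide
  cy8 -> i12+i13 (sub beq) 2-wide

ISSUED = 8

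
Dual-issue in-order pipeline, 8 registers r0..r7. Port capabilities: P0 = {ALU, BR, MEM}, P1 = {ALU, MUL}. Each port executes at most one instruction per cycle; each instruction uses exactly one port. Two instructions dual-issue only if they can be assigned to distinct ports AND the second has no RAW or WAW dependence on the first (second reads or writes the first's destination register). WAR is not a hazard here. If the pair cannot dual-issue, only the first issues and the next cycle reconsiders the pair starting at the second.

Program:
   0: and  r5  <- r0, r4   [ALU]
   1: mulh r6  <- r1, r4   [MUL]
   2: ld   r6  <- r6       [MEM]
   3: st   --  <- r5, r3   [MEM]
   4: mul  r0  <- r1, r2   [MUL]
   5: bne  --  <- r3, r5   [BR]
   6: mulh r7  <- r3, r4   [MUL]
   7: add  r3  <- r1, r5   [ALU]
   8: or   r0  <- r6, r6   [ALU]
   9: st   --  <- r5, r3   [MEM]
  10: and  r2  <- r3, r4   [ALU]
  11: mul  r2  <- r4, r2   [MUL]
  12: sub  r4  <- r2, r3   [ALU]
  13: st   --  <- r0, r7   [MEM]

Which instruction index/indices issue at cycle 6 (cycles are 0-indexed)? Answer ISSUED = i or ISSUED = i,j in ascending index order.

0. and.ALU;mulh.MUL @i0,i1  | dual
1. ld.MEM @i2  | no-port MEM/MEM
2. st.MEM;mul.MUL @i3,i4  | dual
3. bne.BR;mulh.MUL @i5,i6  | dual
4. add.ALU;or.ALU @i7,i8  | dual
5. st.MEM;and.ALU @i9,i10  | dual
6. mul.MUL @i11  | RAW r2
7. sub.ALU;st.MEM @i12,i13  | dual

ISSUED = 11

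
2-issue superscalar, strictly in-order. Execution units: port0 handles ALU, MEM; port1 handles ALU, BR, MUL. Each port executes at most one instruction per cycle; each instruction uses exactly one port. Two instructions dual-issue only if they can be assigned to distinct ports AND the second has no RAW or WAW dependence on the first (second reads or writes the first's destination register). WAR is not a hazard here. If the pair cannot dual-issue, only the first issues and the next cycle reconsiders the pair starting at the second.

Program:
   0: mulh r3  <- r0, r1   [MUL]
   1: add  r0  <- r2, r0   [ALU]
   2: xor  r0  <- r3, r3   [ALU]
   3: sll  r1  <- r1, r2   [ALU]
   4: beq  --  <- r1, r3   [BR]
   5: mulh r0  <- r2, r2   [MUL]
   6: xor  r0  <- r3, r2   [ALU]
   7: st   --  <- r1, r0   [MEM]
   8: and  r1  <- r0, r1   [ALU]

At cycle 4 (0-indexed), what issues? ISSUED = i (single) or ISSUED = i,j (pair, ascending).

ISSUED = 6

t=0 i0&i1:mulh.MUL+add.ALU ; pair
t=1 i2&i3:xor.ALU+sll.ALU ; pair
t=2 i4:beq.BR ; no-port BR/MUL
t=3 i5:mulh.MUL ; WAW r0
t=4 i6:xor.ALU ; RAW r0
t=5 i7&i8:st.MEM+and.ALU ; pair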